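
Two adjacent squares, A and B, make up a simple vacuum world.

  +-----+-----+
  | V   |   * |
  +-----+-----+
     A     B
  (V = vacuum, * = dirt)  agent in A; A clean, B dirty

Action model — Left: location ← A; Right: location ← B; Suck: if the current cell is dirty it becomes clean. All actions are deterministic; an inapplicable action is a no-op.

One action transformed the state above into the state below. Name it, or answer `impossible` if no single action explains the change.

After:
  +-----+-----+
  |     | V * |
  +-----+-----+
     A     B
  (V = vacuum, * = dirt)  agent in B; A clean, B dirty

Right

try  Left: in A — A clean, B dirty
try Right: in B — A clean, B dirty  ← match
try  Suck: in A — A clean, B dirty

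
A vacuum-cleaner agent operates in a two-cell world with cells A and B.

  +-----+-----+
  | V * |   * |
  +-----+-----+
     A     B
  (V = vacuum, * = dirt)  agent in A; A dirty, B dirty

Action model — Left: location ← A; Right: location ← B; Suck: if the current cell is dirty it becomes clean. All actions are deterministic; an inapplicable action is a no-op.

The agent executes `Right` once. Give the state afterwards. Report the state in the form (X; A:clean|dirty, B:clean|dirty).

(B; A:dirty, B:dirty)

start: (A; A:dirty, B:dirty)
[1] after Right: (B; A:dirty, B:dirty)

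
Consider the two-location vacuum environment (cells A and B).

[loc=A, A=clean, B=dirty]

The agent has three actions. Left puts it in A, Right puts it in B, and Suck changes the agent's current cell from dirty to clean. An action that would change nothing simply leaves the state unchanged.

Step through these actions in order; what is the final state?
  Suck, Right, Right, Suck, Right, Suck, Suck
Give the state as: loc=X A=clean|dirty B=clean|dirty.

loc=B A=clean B=clean

1. Suck → loc=A A=clean B=dirty
2. Right → loc=B A=clean B=dirty
3. Right → loc=B A=clean B=dirty
4. Suck → loc=B A=clean B=clean
5. Right → loc=B A=clean B=clean
6. Suck → loc=B A=clean B=clean
7. Suck → loc=B A=clean B=clean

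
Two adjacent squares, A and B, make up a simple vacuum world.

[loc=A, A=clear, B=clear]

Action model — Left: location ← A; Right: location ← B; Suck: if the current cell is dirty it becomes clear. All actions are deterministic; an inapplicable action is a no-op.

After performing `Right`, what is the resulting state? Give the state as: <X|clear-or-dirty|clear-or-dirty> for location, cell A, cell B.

start: <A|clear|clear>
Right (#1): <B|clear|clear>

<B|clear|clear>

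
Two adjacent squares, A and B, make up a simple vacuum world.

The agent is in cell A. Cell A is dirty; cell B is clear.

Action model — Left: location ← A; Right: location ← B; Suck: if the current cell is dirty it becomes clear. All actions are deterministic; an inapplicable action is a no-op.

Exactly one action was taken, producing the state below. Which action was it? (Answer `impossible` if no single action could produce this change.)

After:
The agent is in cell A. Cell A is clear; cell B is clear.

Suck

try  Left: (A; A:dirty, B:clear)
try Right: (B; A:dirty, B:clear)
try  Suck: (A; A:clear, B:clear)  ← match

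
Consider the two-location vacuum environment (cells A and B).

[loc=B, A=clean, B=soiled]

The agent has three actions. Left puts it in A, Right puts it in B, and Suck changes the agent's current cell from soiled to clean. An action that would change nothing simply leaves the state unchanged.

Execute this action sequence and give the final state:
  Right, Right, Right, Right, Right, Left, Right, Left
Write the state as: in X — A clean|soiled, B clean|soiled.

t=1 Right ⇒ in B — A clean, B soiled
t=2 Right ⇒ in B — A clean, B soiled
t=3 Right ⇒ in B — A clean, B soiled
t=4 Right ⇒ in B — A clean, B soiled
t=5 Right ⇒ in B — A clean, B soiled
t=6 Left ⇒ in A — A clean, B soiled
t=7 Right ⇒ in B — A clean, B soiled
t=8 Left ⇒ in A — A clean, B soiled

in A — A clean, B soiled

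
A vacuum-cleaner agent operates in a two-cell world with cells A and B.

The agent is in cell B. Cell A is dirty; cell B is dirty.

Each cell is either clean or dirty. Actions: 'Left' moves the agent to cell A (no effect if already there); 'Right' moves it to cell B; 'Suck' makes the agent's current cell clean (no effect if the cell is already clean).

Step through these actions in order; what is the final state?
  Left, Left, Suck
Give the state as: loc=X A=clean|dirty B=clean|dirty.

loc=A A=clean B=dirty

step 1/3 (Left): loc=A A=dirty B=dirty
step 2/3 (Left): loc=A A=dirty B=dirty
step 3/3 (Suck): loc=A A=clean B=dirty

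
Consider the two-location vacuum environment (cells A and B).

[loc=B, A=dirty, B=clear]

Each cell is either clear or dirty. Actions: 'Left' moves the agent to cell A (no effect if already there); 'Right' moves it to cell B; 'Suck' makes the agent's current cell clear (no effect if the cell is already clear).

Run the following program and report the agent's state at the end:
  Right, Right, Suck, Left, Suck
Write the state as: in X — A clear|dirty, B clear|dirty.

in A — A clear, B clear

step 1/5 (Right): in B — A dirty, B clear
step 2/5 (Right): in B — A dirty, B clear
step 3/5 (Suck): in B — A dirty, B clear
step 4/5 (Left): in A — A dirty, B clear
step 5/5 (Suck): in A — A clear, B clear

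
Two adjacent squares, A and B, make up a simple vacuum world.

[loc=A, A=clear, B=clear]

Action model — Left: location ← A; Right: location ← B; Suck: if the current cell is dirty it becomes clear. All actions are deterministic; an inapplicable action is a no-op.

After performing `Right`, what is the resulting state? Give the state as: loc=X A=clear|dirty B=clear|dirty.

start: loc=A A=clear B=clear
t=1 Right ⇒ loc=B A=clear B=clear

loc=B A=clear B=clear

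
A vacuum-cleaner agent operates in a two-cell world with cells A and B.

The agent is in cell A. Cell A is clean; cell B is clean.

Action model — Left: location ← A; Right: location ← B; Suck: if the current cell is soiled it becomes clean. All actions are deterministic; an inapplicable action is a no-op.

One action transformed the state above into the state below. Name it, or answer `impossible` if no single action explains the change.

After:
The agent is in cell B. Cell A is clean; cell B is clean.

Right

try  Left: in A — A clean, B clean
try Right: in B — A clean, B clean  ← match
try  Suck: in A — A clean, B clean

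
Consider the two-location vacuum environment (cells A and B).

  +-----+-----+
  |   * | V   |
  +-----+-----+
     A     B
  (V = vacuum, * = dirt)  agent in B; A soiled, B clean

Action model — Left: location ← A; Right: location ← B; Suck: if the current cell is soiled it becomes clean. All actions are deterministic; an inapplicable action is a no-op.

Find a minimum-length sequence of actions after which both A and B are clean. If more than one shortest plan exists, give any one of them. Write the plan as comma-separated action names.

1. Left → <A|soiled|clean>
2. Suck → <A|clean|clean>
min 2: go A then Suck

Left, Suck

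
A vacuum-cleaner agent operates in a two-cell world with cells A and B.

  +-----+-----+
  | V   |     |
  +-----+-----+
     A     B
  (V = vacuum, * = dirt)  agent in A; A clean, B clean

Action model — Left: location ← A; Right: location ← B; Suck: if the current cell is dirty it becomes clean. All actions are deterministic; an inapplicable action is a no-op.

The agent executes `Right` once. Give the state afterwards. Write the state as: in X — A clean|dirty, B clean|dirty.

in B — A clean, B clean

start: in A — A clean, B clean
Right (#1): in B — A clean, B clean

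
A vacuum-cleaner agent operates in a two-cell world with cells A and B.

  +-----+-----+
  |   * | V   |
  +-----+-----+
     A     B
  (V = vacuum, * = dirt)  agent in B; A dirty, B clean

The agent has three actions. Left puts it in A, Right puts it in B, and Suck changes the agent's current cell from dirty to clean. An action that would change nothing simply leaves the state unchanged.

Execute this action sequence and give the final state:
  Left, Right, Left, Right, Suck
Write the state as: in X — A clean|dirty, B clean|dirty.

1. Left → in A — A dirty, B clean
2. Right → in B — A dirty, B clean
3. Left → in A — A dirty, B clean
4. Right → in B — A dirty, B clean
5. Suck → in B — A dirty, B clean

in B — A dirty, B clean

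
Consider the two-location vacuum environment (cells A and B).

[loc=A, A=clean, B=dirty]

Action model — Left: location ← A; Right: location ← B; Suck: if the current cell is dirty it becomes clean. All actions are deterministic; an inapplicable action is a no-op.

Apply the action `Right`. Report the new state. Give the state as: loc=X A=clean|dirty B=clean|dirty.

start: loc=A A=clean B=dirty
t=1 Right ⇒ loc=B A=clean B=dirty

loc=B A=clean B=dirty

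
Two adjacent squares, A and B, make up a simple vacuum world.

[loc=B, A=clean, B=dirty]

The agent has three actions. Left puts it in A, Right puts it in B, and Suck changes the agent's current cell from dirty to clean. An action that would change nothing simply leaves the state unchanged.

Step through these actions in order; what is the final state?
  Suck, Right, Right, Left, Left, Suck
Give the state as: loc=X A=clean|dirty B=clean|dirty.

loc=A A=clean B=clean

t=1 Suck ⇒ loc=B A=clean B=clean
t=2 Right ⇒ loc=B A=clean B=clean
t=3 Right ⇒ loc=B A=clean B=clean
t=4 Left ⇒ loc=A A=clean B=clean
t=5 Left ⇒ loc=A A=clean B=clean
t=6 Suck ⇒ loc=A A=clean B=clean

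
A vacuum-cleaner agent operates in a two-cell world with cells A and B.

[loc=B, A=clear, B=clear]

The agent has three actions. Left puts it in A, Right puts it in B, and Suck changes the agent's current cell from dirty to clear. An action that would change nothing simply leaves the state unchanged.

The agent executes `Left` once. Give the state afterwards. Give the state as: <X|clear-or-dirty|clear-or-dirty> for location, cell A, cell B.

start: <B|clear|clear>
Left (#1): <A|clear|clear>

<A|clear|clear>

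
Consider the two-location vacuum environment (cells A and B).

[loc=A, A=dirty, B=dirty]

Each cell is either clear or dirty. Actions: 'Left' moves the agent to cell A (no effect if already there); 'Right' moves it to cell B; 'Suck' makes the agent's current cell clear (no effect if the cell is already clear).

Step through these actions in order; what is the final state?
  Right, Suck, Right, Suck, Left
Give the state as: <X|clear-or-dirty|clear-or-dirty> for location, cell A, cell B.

<A|dirty|clear>

step 1/5 (Right): <B|dirty|dirty>
step 2/5 (Suck): <B|dirty|clear>
step 3/5 (Right): <B|dirty|clear>
step 4/5 (Suck): <B|dirty|clear>
step 5/5 (Left): <A|dirty|clear>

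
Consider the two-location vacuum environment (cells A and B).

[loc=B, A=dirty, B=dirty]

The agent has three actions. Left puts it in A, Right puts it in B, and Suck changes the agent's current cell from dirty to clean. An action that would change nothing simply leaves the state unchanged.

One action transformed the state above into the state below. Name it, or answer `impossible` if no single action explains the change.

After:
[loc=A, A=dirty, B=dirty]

try  Left: loc=A A=dirty B=dirty  ← match
try Right: loc=B A=dirty B=dirty
try  Suck: loc=B A=dirty B=clean

Left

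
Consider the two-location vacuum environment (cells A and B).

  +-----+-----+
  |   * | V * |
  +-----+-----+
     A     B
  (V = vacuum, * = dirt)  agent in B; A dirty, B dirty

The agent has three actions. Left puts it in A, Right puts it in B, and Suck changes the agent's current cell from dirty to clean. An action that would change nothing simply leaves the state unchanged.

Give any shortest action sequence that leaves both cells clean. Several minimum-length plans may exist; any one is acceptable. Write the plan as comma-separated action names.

Suck, Left, Suck

t=1 Suck ⇒ loc=B A=dirty B=clean
t=2 Left ⇒ loc=A A=dirty B=clean
t=3 Suck ⇒ loc=A A=clean B=clean
min 3: Suck B + move + Suck A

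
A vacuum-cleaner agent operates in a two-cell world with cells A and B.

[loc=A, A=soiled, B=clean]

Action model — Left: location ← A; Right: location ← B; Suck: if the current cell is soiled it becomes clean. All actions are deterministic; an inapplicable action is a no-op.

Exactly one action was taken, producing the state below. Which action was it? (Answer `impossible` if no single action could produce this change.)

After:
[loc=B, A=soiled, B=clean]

Right

try  Left: in A — A soiled, B clean
try Right: in B — A soiled, B clean  ← match
try  Suck: in A — A clean, B clean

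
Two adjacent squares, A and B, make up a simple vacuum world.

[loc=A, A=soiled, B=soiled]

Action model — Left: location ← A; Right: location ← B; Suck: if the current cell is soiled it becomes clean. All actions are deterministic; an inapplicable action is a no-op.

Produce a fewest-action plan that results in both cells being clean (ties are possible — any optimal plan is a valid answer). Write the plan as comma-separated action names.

Suck, Right, Suck

t=1 Suck ⇒ (A; A:clean, B:soiled)
t=2 Right ⇒ (B; A:clean, B:soiled)
t=3 Suck ⇒ (B; A:clean, B:clean)
min 3: Suck A + move + Suck B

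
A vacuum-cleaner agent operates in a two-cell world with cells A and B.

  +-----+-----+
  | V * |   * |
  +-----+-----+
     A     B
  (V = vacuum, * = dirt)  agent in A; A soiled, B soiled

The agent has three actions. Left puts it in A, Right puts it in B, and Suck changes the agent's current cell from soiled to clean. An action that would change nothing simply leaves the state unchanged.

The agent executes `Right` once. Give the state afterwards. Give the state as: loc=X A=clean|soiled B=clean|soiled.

start: loc=A A=soiled B=soiled
step 1/1 (Right): loc=B A=soiled B=soiled

loc=B A=soiled B=soiled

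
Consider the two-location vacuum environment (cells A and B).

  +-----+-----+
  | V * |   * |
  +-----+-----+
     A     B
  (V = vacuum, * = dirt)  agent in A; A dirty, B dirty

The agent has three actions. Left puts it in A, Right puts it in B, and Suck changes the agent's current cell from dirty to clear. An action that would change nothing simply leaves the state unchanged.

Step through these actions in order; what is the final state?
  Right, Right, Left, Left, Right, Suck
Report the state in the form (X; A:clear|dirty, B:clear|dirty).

(B; A:dirty, B:clear)

1) do Right; now (B; A:dirty, B:dirty)
2) do Right; now (B; A:dirty, B:dirty)
3) do Left; now (A; A:dirty, B:dirty)
4) do Left; now (A; A:dirty, B:dirty)
5) do Right; now (B; A:dirty, B:dirty)
6) do Suck; now (B; A:dirty, B:clear)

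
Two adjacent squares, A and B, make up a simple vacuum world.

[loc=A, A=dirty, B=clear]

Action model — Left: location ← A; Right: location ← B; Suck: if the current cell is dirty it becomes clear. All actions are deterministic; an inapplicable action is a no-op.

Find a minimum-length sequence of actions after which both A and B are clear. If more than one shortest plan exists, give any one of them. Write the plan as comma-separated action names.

1) do Suck; now (A; A:clear, B:clear)
min 1: A is dirty, one Suck

Suck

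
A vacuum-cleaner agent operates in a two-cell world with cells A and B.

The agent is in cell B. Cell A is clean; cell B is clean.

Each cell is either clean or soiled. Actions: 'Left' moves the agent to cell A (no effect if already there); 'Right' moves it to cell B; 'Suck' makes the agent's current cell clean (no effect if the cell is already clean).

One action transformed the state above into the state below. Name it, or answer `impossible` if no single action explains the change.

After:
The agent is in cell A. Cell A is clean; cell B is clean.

try  Left: <A|clean|clean>  ← match
try Right: <B|clean|clean>
try  Suck: <B|clean|clean>

Left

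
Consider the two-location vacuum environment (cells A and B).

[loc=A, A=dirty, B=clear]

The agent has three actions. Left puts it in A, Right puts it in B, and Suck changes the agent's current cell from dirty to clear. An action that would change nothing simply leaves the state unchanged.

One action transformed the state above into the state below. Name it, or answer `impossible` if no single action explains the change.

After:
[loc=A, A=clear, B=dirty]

try  Left: loc=A A=dirty B=clear
try Right: loc=B A=dirty B=clear
try  Suck: loc=A A=clear B=clear
no single action produces the after-state

impossible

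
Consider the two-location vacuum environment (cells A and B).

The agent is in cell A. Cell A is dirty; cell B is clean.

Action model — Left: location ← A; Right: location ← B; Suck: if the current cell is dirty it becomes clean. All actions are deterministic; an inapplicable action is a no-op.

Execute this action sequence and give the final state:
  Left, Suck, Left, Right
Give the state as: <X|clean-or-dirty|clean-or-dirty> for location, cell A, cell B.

<B|clean|clean>

Left (#1): <A|dirty|clean>
Suck (#2): <A|clean|clean>
Left (#3): <A|clean|clean>
Right (#4): <B|clean|clean>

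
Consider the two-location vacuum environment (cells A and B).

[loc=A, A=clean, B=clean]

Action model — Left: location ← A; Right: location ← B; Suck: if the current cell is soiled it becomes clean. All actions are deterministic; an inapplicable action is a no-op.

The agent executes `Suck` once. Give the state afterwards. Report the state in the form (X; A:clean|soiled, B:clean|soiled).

(A; A:clean, B:clean)

start: (A; A:clean, B:clean)
1. Suck → (A; A:clean, B:clean)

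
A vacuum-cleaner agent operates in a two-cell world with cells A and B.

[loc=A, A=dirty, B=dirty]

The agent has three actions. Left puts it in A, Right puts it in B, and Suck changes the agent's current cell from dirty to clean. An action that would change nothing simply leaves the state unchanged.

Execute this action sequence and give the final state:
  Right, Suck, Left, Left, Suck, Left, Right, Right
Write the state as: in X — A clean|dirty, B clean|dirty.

in B — A clean, B clean

step 1/8 (Right): in B — A dirty, B dirty
step 2/8 (Suck): in B — A dirty, B clean
step 3/8 (Left): in A — A dirty, B clean
step 4/8 (Left): in A — A dirty, B clean
step 5/8 (Suck): in A — A clean, B clean
step 6/8 (Left): in A — A clean, B clean
step 7/8 (Right): in B — A clean, B clean
step 8/8 (Right): in B — A clean, B clean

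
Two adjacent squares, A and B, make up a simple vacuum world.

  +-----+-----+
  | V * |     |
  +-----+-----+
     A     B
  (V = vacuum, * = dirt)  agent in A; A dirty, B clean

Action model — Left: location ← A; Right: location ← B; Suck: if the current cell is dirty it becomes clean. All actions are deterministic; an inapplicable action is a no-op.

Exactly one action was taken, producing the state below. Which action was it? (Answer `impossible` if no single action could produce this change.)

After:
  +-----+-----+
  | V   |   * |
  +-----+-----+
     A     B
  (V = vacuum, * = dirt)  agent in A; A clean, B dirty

try  Left: <A|dirty|clean>
try Right: <B|dirty|clean>
try  Suck: <A|clean|clean>
no single action produces the after-state

impossible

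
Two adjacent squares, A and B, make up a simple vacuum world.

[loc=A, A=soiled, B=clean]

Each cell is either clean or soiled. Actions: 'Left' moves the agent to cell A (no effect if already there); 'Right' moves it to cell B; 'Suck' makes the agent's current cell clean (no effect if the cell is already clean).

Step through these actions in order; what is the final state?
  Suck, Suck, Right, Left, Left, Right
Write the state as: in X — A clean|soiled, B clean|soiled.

1) do Suck; now in A — A clean, B clean
2) do Suck; now in A — A clean, B clean
3) do Right; now in B — A clean, B clean
4) do Left; now in A — A clean, B clean
5) do Left; now in A — A clean, B clean
6) do Right; now in B — A clean, B clean

in B — A clean, B clean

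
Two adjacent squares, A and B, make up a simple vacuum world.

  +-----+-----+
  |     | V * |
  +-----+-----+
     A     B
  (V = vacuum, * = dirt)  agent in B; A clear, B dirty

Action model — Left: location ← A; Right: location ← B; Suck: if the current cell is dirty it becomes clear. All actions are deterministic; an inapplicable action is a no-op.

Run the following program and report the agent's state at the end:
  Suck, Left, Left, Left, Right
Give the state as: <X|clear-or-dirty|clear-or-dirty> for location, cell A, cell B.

<B|clear|clear>

Suck (#1): <B|clear|clear>
Left (#2): <A|clear|clear>
Left (#3): <A|clear|clear>
Left (#4): <A|clear|clear>
Right (#5): <B|clear|clear>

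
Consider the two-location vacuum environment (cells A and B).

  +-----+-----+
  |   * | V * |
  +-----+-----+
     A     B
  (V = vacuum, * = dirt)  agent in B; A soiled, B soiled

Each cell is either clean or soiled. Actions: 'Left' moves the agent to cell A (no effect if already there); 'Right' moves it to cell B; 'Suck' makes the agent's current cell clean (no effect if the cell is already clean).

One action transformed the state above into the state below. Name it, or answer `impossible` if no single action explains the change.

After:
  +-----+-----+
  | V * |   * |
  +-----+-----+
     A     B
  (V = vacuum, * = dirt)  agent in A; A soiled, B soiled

Left

try  Left: in A — A soiled, B soiled  ← match
try Right: in B — A soiled, B soiled
try  Suck: in B — A soiled, B clean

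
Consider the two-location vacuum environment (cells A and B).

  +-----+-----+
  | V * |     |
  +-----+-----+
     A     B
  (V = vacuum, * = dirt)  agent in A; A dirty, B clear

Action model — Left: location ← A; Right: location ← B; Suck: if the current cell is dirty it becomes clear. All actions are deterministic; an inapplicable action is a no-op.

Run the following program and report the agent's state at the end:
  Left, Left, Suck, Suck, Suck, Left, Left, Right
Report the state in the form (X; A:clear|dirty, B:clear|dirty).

(B; A:clear, B:clear)

1. Left → (A; A:dirty, B:clear)
2. Left → (A; A:dirty, B:clear)
3. Suck → (A; A:clear, B:clear)
4. Suck → (A; A:clear, B:clear)
5. Suck → (A; A:clear, B:clear)
6. Left → (A; A:clear, B:clear)
7. Left → (A; A:clear, B:clear)
8. Right → (B; A:clear, B:clear)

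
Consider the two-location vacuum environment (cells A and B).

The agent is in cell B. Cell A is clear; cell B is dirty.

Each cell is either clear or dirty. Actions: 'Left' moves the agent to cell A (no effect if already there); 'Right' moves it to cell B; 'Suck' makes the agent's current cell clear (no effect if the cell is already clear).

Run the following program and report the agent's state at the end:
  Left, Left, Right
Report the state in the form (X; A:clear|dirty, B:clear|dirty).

(B; A:clear, B:dirty)

1. Left → (A; A:clear, B:dirty)
2. Left → (A; A:clear, B:dirty)
3. Right → (B; A:clear, B:dirty)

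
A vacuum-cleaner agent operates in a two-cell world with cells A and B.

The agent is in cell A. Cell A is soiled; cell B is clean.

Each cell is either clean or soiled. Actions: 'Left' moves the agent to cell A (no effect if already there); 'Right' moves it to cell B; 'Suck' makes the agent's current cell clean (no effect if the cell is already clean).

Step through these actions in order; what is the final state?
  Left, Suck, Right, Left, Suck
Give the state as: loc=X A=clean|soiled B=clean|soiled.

Left (#1): loc=A A=soiled B=clean
Suck (#2): loc=A A=clean B=clean
Right (#3): loc=B A=clean B=clean
Left (#4): loc=A A=clean B=clean
Suck (#5): loc=A A=clean B=clean

loc=A A=clean B=clean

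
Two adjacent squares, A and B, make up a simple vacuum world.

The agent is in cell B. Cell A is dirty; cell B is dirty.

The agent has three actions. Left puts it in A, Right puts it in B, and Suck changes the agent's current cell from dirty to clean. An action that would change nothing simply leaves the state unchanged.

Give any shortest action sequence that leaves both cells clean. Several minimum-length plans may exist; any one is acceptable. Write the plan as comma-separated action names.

Suck, Left, Suck

1) do Suck; now loc=B A=dirty B=clean
2) do Left; now loc=A A=dirty B=clean
3) do Suck; now loc=A A=clean B=clean
min 3: Suck B + move + Suck A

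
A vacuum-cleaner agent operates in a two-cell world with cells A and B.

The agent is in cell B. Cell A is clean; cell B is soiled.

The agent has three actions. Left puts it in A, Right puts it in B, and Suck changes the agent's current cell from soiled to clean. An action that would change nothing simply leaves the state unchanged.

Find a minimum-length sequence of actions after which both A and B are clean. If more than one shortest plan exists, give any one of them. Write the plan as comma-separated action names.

1. Suck → (B; A:clean, B:clean)
min 1: B is soiled, one Suck

Suck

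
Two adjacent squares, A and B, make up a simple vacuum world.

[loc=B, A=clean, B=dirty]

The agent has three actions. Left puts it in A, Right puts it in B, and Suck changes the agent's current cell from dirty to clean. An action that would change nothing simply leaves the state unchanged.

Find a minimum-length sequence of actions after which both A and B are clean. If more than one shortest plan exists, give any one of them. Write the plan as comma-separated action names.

Suck

1. Suck → (B; A:clean, B:clean)
min 1: B is dirty, one Suck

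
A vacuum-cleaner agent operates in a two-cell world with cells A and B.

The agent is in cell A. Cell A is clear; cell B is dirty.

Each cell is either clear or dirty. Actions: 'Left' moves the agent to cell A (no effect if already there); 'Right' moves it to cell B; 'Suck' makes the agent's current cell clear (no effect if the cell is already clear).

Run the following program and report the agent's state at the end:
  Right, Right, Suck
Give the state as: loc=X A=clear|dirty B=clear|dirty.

loc=B A=clear B=clear

Right (#1): loc=B A=clear B=dirty
Right (#2): loc=B A=clear B=dirty
Suck (#3): loc=B A=clear B=clear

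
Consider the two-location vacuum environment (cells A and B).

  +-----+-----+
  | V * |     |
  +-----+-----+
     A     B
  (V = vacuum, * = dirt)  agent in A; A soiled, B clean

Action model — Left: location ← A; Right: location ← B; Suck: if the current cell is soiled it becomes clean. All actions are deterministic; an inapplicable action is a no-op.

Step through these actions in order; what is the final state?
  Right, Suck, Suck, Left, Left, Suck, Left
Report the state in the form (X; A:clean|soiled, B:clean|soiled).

[1] after Right: (B; A:soiled, B:clean)
[2] after Suck: (B; A:soiled, B:clean)
[3] after Suck: (B; A:soiled, B:clean)
[4] after Left: (A; A:soiled, B:clean)
[5] after Left: (A; A:soiled, B:clean)
[6] after Suck: (A; A:clean, B:clean)
[7] after Left: (A; A:clean, B:clean)

(A; A:clean, B:clean)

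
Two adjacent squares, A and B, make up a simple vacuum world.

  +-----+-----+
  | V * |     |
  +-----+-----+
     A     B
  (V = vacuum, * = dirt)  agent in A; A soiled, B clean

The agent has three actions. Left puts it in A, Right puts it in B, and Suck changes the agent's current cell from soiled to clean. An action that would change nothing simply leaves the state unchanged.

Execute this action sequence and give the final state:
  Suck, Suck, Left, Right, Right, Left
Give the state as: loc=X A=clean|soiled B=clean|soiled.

loc=A A=clean B=clean

step 1/6 (Suck): loc=A A=clean B=clean
step 2/6 (Suck): loc=A A=clean B=clean
step 3/6 (Left): loc=A A=clean B=clean
step 4/6 (Right): loc=B A=clean B=clean
step 5/6 (Right): loc=B A=clean B=clean
step 6/6 (Left): loc=A A=clean B=clean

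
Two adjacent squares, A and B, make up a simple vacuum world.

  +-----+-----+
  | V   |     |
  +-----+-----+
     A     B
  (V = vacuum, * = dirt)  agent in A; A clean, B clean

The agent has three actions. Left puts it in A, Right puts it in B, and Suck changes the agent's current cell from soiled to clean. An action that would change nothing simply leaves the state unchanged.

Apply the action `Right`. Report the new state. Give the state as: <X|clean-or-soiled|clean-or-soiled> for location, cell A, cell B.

<B|clean|clean>

start: <A|clean|clean>
step 1/1 (Right): <B|clean|clean>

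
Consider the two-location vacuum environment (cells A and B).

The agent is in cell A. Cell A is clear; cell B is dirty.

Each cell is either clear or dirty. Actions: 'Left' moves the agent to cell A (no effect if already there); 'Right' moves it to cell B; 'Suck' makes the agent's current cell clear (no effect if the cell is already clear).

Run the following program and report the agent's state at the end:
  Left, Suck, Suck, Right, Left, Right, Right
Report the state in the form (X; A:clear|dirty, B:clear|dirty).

(B; A:clear, B:dirty)

1) do Left; now (A; A:clear, B:dirty)
2) do Suck; now (A; A:clear, B:dirty)
3) do Suck; now (A; A:clear, B:dirty)
4) do Right; now (B; A:clear, B:dirty)
5) do Left; now (A; A:clear, B:dirty)
6) do Right; now (B; A:clear, B:dirty)
7) do Right; now (B; A:clear, B:dirty)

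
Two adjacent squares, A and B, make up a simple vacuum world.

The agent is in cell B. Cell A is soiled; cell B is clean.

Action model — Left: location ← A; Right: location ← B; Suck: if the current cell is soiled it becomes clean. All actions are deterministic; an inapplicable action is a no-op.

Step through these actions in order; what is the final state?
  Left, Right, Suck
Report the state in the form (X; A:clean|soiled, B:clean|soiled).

(B; A:soiled, B:clean)

Left (#1): (A; A:soiled, B:clean)
Right (#2): (B; A:soiled, B:clean)
Suck (#3): (B; A:soiled, B:clean)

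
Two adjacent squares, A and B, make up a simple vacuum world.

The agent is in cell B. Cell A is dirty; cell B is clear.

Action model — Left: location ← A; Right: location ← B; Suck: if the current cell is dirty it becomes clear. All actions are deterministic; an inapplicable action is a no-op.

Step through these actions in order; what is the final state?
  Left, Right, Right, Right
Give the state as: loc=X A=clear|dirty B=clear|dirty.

loc=B A=dirty B=clear

[1] after Left: loc=A A=dirty B=clear
[2] after Right: loc=B A=dirty B=clear
[3] after Right: loc=B A=dirty B=clear
[4] after Right: loc=B A=dirty B=clear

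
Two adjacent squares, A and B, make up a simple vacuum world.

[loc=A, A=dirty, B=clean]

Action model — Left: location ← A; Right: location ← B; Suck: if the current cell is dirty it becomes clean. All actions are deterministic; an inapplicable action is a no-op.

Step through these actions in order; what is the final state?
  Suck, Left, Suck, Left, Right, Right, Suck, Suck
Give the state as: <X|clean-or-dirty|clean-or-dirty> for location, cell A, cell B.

1. Suck → <A|clean|clean>
2. Left → <A|clean|clean>
3. Suck → <A|clean|clean>
4. Left → <A|clean|clean>
5. Right → <B|clean|clean>
6. Right → <B|clean|clean>
7. Suck → <B|clean|clean>
8. Suck → <B|clean|clean>

<B|clean|clean>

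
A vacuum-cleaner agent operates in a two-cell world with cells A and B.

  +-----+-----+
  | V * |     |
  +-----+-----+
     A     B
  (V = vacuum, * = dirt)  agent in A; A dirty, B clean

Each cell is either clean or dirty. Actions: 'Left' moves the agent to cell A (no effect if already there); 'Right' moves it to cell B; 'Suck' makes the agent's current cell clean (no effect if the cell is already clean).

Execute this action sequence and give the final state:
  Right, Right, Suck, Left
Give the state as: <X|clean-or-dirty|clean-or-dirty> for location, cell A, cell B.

<A|dirty|clean>

Right (#1): <B|dirty|clean>
Right (#2): <B|dirty|clean>
Suck (#3): <B|dirty|clean>
Left (#4): <A|dirty|clean>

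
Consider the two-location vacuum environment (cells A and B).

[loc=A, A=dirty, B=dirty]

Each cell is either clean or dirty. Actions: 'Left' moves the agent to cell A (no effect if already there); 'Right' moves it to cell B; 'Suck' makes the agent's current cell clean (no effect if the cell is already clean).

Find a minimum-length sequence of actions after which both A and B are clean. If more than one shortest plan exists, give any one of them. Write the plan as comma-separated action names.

Suck (#1): in A — A clean, B dirty
Right (#2): in B — A clean, B dirty
Suck (#3): in B — A clean, B clean
min 3: Suck A + move + Suck B

Suck, Right, Suck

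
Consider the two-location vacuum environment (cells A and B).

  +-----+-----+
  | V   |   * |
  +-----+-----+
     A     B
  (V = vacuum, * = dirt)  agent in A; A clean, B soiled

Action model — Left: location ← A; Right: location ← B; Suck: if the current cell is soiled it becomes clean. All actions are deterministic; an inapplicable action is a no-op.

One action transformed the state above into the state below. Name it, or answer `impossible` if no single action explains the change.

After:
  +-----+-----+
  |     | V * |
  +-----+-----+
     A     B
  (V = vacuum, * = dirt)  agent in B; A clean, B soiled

try  Left: (A; A:clean, B:soiled)
try Right: (B; A:clean, B:soiled)  ← match
try  Suck: (A; A:clean, B:soiled)

Right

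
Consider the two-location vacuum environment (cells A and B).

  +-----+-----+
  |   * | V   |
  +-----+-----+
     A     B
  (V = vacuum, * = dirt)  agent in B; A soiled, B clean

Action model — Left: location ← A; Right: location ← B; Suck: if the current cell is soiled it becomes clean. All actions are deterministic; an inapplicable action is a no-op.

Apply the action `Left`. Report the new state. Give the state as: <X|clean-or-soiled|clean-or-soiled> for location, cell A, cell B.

start: <B|soiled|clean>
[1] after Left: <A|soiled|clean>

<A|soiled|clean>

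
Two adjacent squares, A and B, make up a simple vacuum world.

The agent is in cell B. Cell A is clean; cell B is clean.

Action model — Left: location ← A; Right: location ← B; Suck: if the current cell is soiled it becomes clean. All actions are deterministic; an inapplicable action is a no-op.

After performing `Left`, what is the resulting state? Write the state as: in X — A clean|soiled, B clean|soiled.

start: in B — A clean, B clean
t=1 Left ⇒ in A — A clean, B clean

in A — A clean, B clean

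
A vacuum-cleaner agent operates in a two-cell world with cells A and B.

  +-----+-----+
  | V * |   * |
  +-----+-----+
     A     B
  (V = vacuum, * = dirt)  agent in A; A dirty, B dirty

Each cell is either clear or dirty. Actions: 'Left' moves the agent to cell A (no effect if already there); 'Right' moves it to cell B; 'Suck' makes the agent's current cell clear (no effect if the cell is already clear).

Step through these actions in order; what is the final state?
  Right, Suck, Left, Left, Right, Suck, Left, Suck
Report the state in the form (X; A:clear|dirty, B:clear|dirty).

[1] after Right: (B; A:dirty, B:dirty)
[2] after Suck: (B; A:dirty, B:clear)
[3] after Left: (A; A:dirty, B:clear)
[4] after Left: (A; A:dirty, B:clear)
[5] after Right: (B; A:dirty, B:clear)
[6] after Suck: (B; A:dirty, B:clear)
[7] after Left: (A; A:dirty, B:clear)
[8] after Suck: (A; A:clear, B:clear)

(A; A:clear, B:clear)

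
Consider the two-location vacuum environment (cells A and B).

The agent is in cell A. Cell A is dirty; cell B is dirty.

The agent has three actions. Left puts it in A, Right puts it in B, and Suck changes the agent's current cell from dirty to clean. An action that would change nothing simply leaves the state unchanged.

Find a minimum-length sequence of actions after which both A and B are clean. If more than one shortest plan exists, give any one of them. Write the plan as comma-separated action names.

Suck, Right, Suck

Suck (#1): <A|clean|dirty>
Right (#2): <B|clean|dirty>
Suck (#3): <B|clean|clean>
min 3: Suck A + move + Suck B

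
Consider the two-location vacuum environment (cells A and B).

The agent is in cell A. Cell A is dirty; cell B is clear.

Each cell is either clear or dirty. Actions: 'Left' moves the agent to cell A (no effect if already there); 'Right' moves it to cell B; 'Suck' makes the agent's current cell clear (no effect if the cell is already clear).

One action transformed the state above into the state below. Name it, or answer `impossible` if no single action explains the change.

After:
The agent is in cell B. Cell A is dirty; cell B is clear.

try  Left: (A; A:dirty, B:clear)
try Right: (B; A:dirty, B:clear)  ← match
try  Suck: (A; A:clear, B:clear)

Right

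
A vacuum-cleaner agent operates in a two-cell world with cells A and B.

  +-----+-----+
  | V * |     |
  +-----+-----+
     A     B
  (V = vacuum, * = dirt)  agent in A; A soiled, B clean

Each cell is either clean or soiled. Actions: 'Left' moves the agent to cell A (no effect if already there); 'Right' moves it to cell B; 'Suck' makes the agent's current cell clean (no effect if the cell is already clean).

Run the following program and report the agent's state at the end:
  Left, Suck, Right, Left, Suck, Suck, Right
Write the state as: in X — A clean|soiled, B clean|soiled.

in B — A clean, B clean

step 1/7 (Left): in A — A soiled, B clean
step 2/7 (Suck): in A — A clean, B clean
step 3/7 (Right): in B — A clean, B clean
step 4/7 (Left): in A — A clean, B clean
step 5/7 (Suck): in A — A clean, B clean
step 6/7 (Suck): in A — A clean, B clean
step 7/7 (Right): in B — A clean, B clean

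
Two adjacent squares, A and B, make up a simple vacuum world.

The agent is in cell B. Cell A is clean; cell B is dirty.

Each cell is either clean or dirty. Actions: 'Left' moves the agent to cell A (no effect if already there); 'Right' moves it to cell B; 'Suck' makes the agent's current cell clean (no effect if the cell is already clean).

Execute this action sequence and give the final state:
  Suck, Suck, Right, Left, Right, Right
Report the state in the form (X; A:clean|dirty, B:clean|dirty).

(B; A:clean, B:clean)

1. Suck → (B; A:clean, B:clean)
2. Suck → (B; A:clean, B:clean)
3. Right → (B; A:clean, B:clean)
4. Left → (A; A:clean, B:clean)
5. Right → (B; A:clean, B:clean)
6. Right → (B; A:clean, B:clean)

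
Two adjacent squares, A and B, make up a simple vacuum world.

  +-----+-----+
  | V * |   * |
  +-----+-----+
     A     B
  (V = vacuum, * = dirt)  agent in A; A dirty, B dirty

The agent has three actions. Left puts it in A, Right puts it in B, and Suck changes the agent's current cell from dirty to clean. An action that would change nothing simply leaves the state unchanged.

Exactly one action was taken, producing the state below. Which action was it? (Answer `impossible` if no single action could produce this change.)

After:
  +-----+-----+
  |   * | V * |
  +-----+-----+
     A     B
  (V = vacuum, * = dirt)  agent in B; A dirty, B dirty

Right

try  Left: in A — A dirty, B dirty
try Right: in B — A dirty, B dirty  ← match
try  Suck: in A — A clean, B dirty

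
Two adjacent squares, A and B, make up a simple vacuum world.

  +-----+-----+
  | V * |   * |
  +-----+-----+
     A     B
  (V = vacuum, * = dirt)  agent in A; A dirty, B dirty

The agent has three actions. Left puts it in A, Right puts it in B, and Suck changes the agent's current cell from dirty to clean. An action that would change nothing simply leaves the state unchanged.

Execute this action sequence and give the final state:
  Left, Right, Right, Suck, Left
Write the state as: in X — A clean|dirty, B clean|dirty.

in A — A dirty, B clean

Left (#1): in A — A dirty, B dirty
Right (#2): in B — A dirty, B dirty
Right (#3): in B — A dirty, B dirty
Suck (#4): in B — A dirty, B clean
Left (#5): in A — A dirty, B clean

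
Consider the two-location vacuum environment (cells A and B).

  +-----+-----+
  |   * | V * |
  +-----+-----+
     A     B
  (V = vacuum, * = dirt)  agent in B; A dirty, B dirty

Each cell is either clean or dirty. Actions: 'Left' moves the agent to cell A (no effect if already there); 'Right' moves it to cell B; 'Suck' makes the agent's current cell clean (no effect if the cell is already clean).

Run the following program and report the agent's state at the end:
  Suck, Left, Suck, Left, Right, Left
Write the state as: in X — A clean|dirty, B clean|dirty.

in A — A clean, B clean

[1] after Suck: in B — A dirty, B clean
[2] after Left: in A — A dirty, B clean
[3] after Suck: in A — A clean, B clean
[4] after Left: in A — A clean, B clean
[5] after Right: in B — A clean, B clean
[6] after Left: in A — A clean, B clean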